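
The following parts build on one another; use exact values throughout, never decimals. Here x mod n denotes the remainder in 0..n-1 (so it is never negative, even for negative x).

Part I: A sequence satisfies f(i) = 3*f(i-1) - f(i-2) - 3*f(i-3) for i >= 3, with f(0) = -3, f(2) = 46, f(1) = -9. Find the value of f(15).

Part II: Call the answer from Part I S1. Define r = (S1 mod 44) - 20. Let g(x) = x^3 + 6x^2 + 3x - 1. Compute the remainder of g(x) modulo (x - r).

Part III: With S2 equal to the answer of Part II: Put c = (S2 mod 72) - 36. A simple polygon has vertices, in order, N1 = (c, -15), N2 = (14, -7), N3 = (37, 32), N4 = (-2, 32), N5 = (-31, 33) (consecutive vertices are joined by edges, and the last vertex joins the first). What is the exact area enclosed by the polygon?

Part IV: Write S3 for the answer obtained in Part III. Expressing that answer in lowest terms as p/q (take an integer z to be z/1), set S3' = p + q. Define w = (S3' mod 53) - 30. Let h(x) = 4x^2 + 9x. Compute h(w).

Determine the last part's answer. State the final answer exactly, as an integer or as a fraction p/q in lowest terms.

Part I: f(3) = 3*(46) - 1*(-9) - 3*(-3) = 156; iterating: f(3)=156, f(4)=449, f(5)=1053, f(6)=2242, f(7)=4326, f(8)=7577, f(9)=11679, f(10)=14482, f(11)=9036, f(12)=-22411, f(13)=-119715, f(14)=-363842, f(15)=-904578; answer -904578
Part II: S1 = -904578; r = -2; remainder = value at the root: 1*(-2)^3 + 6*(-2)^2 + 3*(-2)^1 - 1 = (-8) + (24) + (-6) + (-1) = 9; answer 9
Part III: S2 = 9; c = -27; cross terms: (-27*-7 - 14*-15)=399, (14*32 - 37*-7)=707, (37*32 - -2*32)=1248, (-2*33 - -31*32)=926, (-31*-15 - -27*33)=1356; twice the area = |4636| = 4636; area = 2318; answer 2318
Part IV: S3 = 2318; threaded value p + q = 2319; w = 10; 4*(10)^2 + 9*(10)^1 = (400) + (90) = 490; answer 490

490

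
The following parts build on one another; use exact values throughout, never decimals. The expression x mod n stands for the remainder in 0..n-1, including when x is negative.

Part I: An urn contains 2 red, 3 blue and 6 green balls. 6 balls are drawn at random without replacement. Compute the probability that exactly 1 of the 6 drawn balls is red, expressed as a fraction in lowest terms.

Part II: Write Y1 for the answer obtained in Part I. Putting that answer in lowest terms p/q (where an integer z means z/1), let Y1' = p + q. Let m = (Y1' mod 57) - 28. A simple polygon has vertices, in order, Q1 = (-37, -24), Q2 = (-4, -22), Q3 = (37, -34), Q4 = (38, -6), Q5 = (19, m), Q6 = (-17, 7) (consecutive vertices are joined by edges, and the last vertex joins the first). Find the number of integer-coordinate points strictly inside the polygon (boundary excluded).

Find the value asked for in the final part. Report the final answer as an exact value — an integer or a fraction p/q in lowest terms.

Part I: total draws C(11,6) = 462; favorable C(2,1)*C(9,5) = 252; P = 6/11; answer 6/11
Part II: Y1 = 6/11; threaded value p + q = 17; m = -11; cross terms: (-37*-22 - -4*-24)=718, (-4*-34 - 37*-22)=950, (37*-6 - 38*-34)=1070, (38*-11 - 19*-6)=-304, (19*7 - -17*-11)=-54, (-17*-24 - -37*7)=667; twice the area = |3047| = 3047; area = 3047/2; boundary points = 1 + 1 + 1 + 1 + 18 + 1 = 23; strictly interior points = area - boundary/2 + 1 = 1513; answer 1513

1513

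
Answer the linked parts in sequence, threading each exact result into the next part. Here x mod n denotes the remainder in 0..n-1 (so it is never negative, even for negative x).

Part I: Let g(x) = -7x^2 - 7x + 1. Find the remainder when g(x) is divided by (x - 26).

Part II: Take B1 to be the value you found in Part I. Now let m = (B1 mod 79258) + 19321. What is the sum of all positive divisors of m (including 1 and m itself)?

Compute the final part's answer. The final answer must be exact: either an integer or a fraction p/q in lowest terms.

Part I: remainder = value at the root: -7*(26)^2 - 7*(26)^1 + 1 = (-4732) + (-182) + (1) = -4913; answer -4913
Part II: B1 = -4913; m = 93666; 93666 = 2 * 3 * 67 * 233; sigma = (1 + 2) * (1 + 3) * (1 + 67) * (1 + 233) = 3 * 4 * 68 * 234 = 190944; answer 190944

190944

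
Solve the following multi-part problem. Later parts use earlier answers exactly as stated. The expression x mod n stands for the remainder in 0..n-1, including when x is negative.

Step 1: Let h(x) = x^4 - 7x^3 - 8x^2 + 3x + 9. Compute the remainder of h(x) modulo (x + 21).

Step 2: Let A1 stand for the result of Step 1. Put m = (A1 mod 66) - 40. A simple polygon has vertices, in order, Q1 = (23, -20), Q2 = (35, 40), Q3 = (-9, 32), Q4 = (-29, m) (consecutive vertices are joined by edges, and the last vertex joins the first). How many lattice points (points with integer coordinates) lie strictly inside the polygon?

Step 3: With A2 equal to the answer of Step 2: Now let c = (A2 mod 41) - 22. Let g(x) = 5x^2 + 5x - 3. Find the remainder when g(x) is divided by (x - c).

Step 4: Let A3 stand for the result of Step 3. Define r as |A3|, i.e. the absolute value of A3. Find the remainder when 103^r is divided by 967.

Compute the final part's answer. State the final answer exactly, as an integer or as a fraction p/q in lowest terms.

797

Step 1: remainder = value at the root: 1*(-21)^4 - 7*(-21)^3 - 8*(-21)^2 + 3*(-21)^1 + 9 = (194481) + (64827) + (-3528) + (-63) + (9) = 255726; answer 255726
Step 2: A1 = 255726; m = 2; cross terms: (23*40 - 35*-20)=1620, (35*32 - -9*40)=1480, (-9*2 - -29*32)=910, (-29*-20 - 23*2)=534; twice the area = |4544| = 4544; area = 2272; boundary points = 12 + 4 + 10 + 2 = 28; strictly interior points = area - boundary/2 + 1 = 2259; answer 2259
Step 3: A2 = 2259; c = -18; remainder = value at the root: 5*(-18)^2 + 5*(-18)^1 - 3 = (1620) + (-90) + (-3) = 1527; answer 1527
Step 4: A3 = 1527; r = 1527; squarings mod 967: 103^1=103, 103^2=939, 103^4=784, 103^8=611, 103^16=59, 103^32=580, 103^64=851, 103^128=885, 103^256=922, 103^512=91, 103^1024=545; 103^1527 = 103^1 * 103^2 * 103^4 * 103^16 * 103^32 * 103^64 * 103^128 * 103^256 * 103^1024 = 797 (mod 967); answer 797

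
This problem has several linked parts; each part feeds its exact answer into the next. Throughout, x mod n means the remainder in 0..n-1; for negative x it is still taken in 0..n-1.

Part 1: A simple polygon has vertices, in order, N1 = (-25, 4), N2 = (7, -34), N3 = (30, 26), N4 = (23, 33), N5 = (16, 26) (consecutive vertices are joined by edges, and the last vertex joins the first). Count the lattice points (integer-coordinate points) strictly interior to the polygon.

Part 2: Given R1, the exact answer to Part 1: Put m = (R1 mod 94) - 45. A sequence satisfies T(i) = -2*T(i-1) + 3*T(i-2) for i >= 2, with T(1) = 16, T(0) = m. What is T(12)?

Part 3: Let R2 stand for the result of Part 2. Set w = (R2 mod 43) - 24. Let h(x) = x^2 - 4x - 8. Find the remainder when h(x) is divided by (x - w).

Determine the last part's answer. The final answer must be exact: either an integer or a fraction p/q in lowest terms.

Part 1: cross terms: (-25*-34 - 7*4)=822, (7*26 - 30*-34)=1202, (30*33 - 23*26)=392, (23*26 - 16*33)=70, (16*4 - -25*26)=714; twice the area = |3200| = 3200; area = 1600; boundary points = 2 + 1 + 7 + 7 + 1 = 18; strictly interior points = area - boundary/2 + 1 = 1592; answer 1592
Part 2: R1 = 1592; m = 43; T(2) = -2*(16) + 3*(43) = 97; iterating: T(2)=97, T(3)=-146, T(4)=583, T(5)=-1604, T(6)=4957, T(7)=-14726, T(8)=44323, T(9)=-132824, T(10)=398617, T(11)=-1195706, T(12)=3587263; answer 3587263
Part 3: R2 = 3587263; w = 7; remainder = value at the root: 1*(7)^2 - 4*(7)^1 - 8 = (49) + (-28) + (-8) = 13; answer 13

13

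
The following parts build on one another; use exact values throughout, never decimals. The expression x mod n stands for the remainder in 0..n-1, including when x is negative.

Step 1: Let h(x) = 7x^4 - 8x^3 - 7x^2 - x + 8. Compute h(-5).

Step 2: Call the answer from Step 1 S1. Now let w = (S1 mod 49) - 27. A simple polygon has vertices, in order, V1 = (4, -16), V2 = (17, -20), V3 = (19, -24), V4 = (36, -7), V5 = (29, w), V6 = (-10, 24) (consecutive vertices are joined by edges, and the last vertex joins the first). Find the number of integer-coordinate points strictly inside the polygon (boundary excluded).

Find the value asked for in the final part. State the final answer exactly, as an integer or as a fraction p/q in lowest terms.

Step 1: 7*(-5)^4 - 8*(-5)^3 - 7*(-5)^2 - 1*(-5)^1 + 8 = (4375) + (1000) + (-175) + (5) + (8) = 5213; answer 5213
Step 2: S1 = 5213; w = -8; cross terms: (4*-20 - 17*-16)=192, (17*-24 - 19*-20)=-28, (19*-7 - 36*-24)=731, (36*-8 - 29*-7)=-85, (29*24 - -10*-8)=616, (-10*-16 - 4*24)=64; twice the area = |1490| = 1490; area = 745; boundary points = 1 + 2 + 17 + 1 + 1 + 2 = 24; strictly interior points = area - boundary/2 + 1 = 734; answer 734

734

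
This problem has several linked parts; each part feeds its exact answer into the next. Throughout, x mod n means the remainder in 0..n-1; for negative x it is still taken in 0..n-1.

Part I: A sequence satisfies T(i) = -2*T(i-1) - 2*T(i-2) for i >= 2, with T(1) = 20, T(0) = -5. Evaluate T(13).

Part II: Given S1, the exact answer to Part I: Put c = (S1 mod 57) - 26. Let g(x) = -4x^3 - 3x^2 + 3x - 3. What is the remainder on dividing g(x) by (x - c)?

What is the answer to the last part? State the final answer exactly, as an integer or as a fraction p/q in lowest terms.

-563

Part I: T(2) = -2*(20) - 2*(-5) = -30; iterating: T(2)=-30, T(3)=20, T(4)=20, T(5)=-80, T(6)=120, T(7)=-80, T(8)=-80, T(9)=320, T(10)=-480, T(11)=320, T(12)=320, T(13)=-1280; answer -1280
Part II: S1 = -1280; c = 5; remainder = value at the root: -4*(5)^3 - 3*(5)^2 + 3*(5)^1 - 3 = (-500) + (-75) + (15) + (-3) = -563; answer -563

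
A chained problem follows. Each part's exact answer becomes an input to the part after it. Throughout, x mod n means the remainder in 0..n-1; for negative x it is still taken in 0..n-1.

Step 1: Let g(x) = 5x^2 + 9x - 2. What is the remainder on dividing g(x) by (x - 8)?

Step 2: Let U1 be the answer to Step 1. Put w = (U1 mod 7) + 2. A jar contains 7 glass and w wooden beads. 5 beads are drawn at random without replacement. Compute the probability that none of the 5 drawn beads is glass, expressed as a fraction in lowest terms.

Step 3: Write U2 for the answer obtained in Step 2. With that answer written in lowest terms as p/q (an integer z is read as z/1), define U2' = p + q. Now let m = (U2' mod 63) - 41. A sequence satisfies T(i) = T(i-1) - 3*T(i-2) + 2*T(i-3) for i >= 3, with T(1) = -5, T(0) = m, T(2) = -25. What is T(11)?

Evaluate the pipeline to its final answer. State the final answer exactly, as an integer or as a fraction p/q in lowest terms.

-1861

Step 1: remainder = value at the root: 5*(8)^2 + 9*(8)^1 - 2 = (320) + (72) + (-2) = 390; answer 390
Step 2: U1 = 390; w = 7; total draws C(14,5) = 2002; favorable C(7,5) = 21; P = 3/286; answer 3/286
Step 3: U2 = 3/286; threaded value p + q = 289; m = -4; T(3) = 1*(-25) - 3*(-5) + 2*(-4) = -18; iterating: T(3)=-18, T(4)=47, T(5)=51, T(6)=-126, T(7)=-185, T(8)=295, T(9)=598, T(10)=-657, T(11)=-1861; answer -1861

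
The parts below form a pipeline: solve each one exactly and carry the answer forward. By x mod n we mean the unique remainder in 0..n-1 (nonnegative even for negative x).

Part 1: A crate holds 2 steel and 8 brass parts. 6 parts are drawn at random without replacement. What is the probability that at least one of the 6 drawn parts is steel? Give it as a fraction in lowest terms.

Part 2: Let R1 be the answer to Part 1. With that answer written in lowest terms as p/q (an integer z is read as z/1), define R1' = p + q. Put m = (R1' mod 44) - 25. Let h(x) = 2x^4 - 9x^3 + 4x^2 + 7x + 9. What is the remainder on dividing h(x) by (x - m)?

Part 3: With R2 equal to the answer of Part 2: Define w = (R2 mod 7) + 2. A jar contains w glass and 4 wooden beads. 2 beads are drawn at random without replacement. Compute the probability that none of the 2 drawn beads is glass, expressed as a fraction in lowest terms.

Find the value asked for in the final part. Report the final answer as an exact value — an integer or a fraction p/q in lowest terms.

1/11

Part 1: total draws C(10,6) = 210; complement C(8,6) = 28; favorable 210 - 28 = 182; P = 13/15; answer 13/15
Part 2: R1 = 13/15; threaded value p + q = 28; m = 3; remainder = value at the root: 2*(3)^4 - 9*(3)^3 + 4*(3)^2 + 7*(3)^1 + 9 = (162) + (-243) + (36) + (21) + (9) = -15; answer -15
Part 3: R2 = -15; w = 8; total draws C(12,2) = 66; favorable C(4,2) = 6; P = 1/11; answer 1/11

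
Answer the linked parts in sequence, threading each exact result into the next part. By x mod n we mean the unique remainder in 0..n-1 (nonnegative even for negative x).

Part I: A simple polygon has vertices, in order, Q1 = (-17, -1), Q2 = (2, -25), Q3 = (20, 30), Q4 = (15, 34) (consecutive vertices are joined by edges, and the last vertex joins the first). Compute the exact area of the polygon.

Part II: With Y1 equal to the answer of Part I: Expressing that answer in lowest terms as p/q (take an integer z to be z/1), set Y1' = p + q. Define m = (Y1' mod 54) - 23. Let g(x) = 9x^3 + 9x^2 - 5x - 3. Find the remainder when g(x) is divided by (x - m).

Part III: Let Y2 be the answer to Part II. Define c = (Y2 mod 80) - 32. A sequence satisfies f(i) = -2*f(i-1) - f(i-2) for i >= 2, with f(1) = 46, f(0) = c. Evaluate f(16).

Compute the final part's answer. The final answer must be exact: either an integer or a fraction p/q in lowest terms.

Part I: cross terms: (-17*-25 - 2*-1)=427, (2*30 - 20*-25)=560, (20*34 - 15*30)=230, (15*-1 - -17*34)=563; twice the area = |1780| = 1780; area = 890; answer 890
Part II: Y1 = 890; threaded value p + q = 891; m = 4; remainder = value at the root: 9*(4)^3 + 9*(4)^2 - 5*(4)^1 - 3 = (576) + (144) + (-20) + (-3) = 697; answer 697
Part III: Y2 = 697; c = 25; f(2) = -2*(46) - 1*(25) = -117; iterating: f(2)=-117, f(3)=188, f(4)=-259, f(5)=330, f(6)=-401, f(7)=472, f(8)=-543, f(9)=614, f(10)=-685, f(11)=756, f(12)=-827, f(13)=898, f(14)=-969, f(15)=1040, f(16)=-1111; answer -1111

-1111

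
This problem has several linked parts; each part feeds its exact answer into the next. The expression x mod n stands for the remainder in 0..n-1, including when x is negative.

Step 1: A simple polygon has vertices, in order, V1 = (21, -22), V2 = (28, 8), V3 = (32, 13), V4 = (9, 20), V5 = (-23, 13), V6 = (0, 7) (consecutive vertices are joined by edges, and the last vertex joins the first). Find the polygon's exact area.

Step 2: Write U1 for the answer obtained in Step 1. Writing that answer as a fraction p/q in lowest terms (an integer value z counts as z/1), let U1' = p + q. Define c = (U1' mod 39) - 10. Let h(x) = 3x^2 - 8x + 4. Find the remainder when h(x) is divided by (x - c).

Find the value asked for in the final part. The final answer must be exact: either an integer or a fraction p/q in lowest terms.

480

Step 1: cross terms: (21*8 - 28*-22)=784, (28*13 - 32*8)=108, (32*20 - 9*13)=523, (9*13 - -23*20)=577, (-23*7 - 0*13)=-161, (0*-22 - 21*7)=-147; twice the area = |1684| = 1684; area = 842; answer 842
Step 2: U1 = 842; threaded value p + q = 843; c = 14; remainder = value at the root: 3*(14)^2 - 8*(14)^1 + 4 = (588) + (-112) + (4) = 480; answer 480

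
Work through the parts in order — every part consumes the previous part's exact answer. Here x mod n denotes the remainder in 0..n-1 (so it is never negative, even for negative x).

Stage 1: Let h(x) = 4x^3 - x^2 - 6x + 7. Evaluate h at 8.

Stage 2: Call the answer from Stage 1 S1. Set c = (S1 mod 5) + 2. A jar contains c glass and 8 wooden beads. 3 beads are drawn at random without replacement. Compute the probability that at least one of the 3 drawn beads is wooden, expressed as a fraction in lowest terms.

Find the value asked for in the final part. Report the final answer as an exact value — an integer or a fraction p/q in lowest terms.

138/143

Stage 1: 4*(8)^3 - 1*(8)^2 - 6*(8)^1 + 7 = (2048) + (-64) + (-48) + (7) = 1943; answer 1943
Stage 2: S1 = 1943; c = 5; total draws C(13,3) = 286; complement C(5,3) = 10; favorable 286 - 10 = 276; P = 138/143; answer 138/143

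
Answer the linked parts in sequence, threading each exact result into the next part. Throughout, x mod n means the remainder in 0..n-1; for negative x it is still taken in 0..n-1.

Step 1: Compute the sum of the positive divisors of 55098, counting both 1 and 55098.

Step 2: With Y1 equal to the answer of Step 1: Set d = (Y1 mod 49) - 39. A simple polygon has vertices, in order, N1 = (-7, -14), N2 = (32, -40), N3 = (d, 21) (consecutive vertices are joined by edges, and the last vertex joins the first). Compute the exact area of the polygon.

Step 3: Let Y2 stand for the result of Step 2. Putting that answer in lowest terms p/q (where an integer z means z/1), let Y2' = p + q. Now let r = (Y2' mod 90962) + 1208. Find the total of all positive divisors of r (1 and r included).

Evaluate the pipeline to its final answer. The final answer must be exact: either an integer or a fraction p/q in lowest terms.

1874

Step 1: 55098 = 2 * 3^2 * 3061; sigma = (1 + 2) * (1 + 3 + 9) * (1 + 3061) = 3 * 13 * 3062 = 119418; answer 119418
Step 2: Y1 = 119418; d = -34; cross terms: (-7*-40 - 32*-14)=728, (32*21 - -34*-40)=-688, (-34*-14 - -7*21)=623; twice the area = |663| = 663; area = 663/2; answer 663/2
Step 3: Y2 = 663/2; threaded value p + q = 665; r = 1873; 1873 is prime, so its only divisors are 1 and 1873; sigma = 1 + 1873 = 1874; answer 1874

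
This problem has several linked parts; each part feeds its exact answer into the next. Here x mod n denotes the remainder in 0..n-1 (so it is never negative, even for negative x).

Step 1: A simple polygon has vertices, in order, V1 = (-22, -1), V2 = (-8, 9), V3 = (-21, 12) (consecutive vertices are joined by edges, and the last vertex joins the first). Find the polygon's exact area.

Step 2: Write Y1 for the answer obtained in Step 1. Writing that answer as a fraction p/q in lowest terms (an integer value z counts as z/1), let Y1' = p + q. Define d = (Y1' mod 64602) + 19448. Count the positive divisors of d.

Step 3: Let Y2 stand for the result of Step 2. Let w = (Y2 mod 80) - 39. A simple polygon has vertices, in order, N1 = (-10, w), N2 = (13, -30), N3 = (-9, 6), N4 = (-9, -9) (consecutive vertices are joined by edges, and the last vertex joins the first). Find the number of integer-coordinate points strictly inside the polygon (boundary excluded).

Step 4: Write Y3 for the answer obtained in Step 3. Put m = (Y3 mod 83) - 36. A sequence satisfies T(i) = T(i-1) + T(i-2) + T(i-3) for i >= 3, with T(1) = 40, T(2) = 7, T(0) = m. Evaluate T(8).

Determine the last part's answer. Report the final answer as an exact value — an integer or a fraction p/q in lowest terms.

994

Step 1: cross terms: (-22*9 - -8*-1)=-206, (-8*12 - -21*9)=93, (-21*-1 - -22*12)=285; twice the area = |172| = 172; area = 86; answer 86
Step 2: Y1 = 86; threaded value p + q = 87; d = 19535; 19535 = 5 * 3907; number of divisors = (1+1) * (1+1) = 4; answer 4
Step 3: Y2 = 4; w = -35; cross terms: (-10*-30 - 13*-35)=755, (13*6 - -9*-30)=-192, (-9*-9 - -9*6)=135, (-9*-35 - -10*-9)=225; twice the area = |923| = 923; area = 923/2; boundary points = 1 + 2 + 15 + 1 = 19; strictly interior points = area - boundary/2 + 1 = 453; answer 453
Step 4: Y3 = 453; m = 2; T(3) = 1*(7) + 1*(40) + 1*(2) = 49; iterating: T(3)=49, T(4)=96, T(5)=152, T(6)=297, T(7)=545, T(8)=994; answer 994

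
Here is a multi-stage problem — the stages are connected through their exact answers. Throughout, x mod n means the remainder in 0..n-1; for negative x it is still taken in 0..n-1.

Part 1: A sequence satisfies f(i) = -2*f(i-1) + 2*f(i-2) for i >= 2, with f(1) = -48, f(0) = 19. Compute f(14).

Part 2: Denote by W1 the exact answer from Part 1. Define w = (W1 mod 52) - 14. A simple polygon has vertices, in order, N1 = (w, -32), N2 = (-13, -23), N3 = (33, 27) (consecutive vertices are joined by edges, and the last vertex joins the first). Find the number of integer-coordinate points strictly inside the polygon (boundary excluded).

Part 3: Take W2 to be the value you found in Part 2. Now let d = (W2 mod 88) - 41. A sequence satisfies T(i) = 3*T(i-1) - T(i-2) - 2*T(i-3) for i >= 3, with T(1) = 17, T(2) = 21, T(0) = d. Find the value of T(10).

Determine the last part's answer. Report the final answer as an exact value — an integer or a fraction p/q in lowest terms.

25605

Part 1: f(2) = -2*(-48) + 2*(19) = 134; iterating: f(2)=134, f(3)=-364, f(4)=996, f(5)=-2720, f(6)=7432, f(7)=-20304, f(8)=55472, f(9)=-151552, f(10)=414048, f(11)=-1131200, f(12)=3090496, f(13)=-8443392, f(14)=23067776; answer 23067776
Part 2: W1 = 23067776; w = -10; cross terms: (-10*-23 - -13*-32)=-186, (-13*27 - 33*-23)=408, (33*-32 - -10*27)=-786; twice the area = |-564| = 564; area = 282; boundary points = 3 + 2 + 1 = 6; strictly interior points = area - boundary/2 + 1 = 280; answer 280
Part 3: W2 = 280; d = -25; T(3) = 3*(21) - 1*(17) - 2*(-25) = 96; iterating: T(3)=96, T(4)=233, T(5)=561, T(6)=1258, T(7)=2747, T(8)=5861, T(9)=12320, T(10)=25605; answer 25605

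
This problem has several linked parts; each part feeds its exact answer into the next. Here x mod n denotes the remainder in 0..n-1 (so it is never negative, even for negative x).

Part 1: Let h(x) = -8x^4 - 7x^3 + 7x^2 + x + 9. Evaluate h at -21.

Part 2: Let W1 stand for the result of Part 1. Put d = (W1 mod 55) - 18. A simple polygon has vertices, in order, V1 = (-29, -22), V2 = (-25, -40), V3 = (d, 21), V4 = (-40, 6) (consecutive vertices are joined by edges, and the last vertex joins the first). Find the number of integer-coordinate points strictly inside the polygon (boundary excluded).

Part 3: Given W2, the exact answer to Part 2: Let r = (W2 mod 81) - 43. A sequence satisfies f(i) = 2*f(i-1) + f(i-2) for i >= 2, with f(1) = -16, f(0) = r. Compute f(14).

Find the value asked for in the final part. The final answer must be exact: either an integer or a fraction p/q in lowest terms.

Part 1: -8*(-21)^4 - 7*(-21)^3 + 7*(-21)^2 + 1*(-21)^1 + 9 = (-1555848) + (64827) + (3087) + (-21) + (9) = -1487946; answer -1487946
Part 2: W1 = -1487946; d = 6; cross terms: (-29*-40 - -25*-22)=610, (-25*21 - 6*-40)=-285, (6*6 - -40*21)=876, (-40*-22 - -29*6)=1054; twice the area = |2255| = 2255; area = 2255/2; boundary points = 2 + 1 + 1 + 1 = 5; strictly interior points = area - boundary/2 + 1 = 1126; answer 1126
Part 3: W2 = 1126; r = 30; f(2) = 2*(-16) + 1*(30) = -2; iterating: f(2)=-2, f(3)=-20, f(4)=-42, f(5)=-104, f(6)=-250, f(7)=-604, f(8)=-1458, f(9)=-3520, f(10)=-8498, f(11)=-20516, f(12)=-49530, f(13)=-119576, f(14)=-288682; answer -288682

-288682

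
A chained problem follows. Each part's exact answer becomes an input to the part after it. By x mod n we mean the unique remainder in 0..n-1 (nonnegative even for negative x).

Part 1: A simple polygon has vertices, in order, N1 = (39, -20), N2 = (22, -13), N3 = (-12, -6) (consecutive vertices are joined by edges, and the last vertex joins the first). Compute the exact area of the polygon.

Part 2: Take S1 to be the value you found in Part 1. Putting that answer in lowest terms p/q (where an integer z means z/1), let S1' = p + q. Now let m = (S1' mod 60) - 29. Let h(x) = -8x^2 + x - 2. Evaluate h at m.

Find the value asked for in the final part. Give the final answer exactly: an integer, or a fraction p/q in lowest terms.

-6302

Part 1: cross terms: (39*-13 - 22*-20)=-67, (22*-6 - -12*-13)=-288, (-12*-20 - 39*-6)=474; twice the area = |119| = 119; area = 119/2; answer 119/2
Part 2: S1 = 119/2; threaded value p + q = 121; m = -28; -8*(-28)^2 + 1*(-28)^1 - 2 = (-6272) + (-28) + (-2) = -6302; answer -6302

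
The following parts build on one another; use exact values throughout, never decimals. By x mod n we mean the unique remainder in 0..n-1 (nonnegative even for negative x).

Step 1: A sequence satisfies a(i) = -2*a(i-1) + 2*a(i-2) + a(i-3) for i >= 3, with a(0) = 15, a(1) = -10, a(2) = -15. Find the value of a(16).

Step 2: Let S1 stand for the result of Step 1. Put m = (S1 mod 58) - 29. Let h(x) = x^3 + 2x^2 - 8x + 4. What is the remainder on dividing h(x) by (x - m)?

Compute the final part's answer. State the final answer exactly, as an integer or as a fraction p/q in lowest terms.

-2801

Step 1: a(3) = -2*(-15) + 2*(-10) + 1*(15) = 25; iterating: a(3)=25, a(4)=-90, a(5)=215, a(6)=-585, a(7)=1510, a(8)=-3975, a(9)=10385, a(10)=-27210, a(11)=71215, a(12)=-186465, a(13)=488150, a(14)=-1278015, a(15)=3345865, a(16)=-8759610; answer -8759610
Step 2: S1 = -8759610; m = -15; remainder = value at the root: 1*(-15)^3 + 2*(-15)^2 - 8*(-15)^1 + 4 = (-3375) + (450) + (120) + (4) = -2801; answer -2801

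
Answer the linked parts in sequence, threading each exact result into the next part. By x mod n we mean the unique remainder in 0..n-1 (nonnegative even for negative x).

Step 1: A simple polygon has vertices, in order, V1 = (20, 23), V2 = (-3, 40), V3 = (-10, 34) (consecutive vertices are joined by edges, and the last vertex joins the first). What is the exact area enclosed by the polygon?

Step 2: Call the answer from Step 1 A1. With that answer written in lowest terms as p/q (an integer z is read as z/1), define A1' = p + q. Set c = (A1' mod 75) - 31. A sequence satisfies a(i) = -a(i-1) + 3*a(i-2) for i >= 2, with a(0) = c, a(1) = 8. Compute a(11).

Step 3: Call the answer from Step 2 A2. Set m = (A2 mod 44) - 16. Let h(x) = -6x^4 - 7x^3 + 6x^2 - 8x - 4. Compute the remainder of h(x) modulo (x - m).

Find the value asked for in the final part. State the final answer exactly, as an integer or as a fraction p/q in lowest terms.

Step 1: cross terms: (20*40 - -3*23)=869, (-3*34 - -10*40)=298, (-10*23 - 20*34)=-910; twice the area = |257| = 257; area = 257/2; answer 257/2
Step 2: A1 = 257/2; threaded value p + q = 259; c = 3; a(2) = -1*(8) + 3*(3) = 1; iterating: a(2)=1, a(3)=23, a(4)=-20, a(5)=89, a(6)=-149, a(7)=416, a(8)=-863, a(9)=2111, a(10)=-4700, a(11)=11033; answer 11033
Step 3: A2 = 11033; m = 17; remainder = value at the root: -6*(17)^4 - 7*(17)^3 + 6*(17)^2 - 8*(17)^1 - 4 = (-501126) + (-34391) + (1734) + (-136) + (-4) = -533923; answer -533923

-533923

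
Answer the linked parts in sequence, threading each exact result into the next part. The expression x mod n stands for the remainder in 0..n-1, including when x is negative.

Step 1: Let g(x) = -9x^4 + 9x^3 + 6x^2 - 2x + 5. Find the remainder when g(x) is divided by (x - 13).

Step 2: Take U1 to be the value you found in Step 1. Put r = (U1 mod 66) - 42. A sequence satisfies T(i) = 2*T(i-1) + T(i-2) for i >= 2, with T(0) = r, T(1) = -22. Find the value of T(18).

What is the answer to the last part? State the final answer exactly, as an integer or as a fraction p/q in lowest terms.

-36502151

Step 1: remainder = value at the root: -9*(13)^4 + 9*(13)^3 + 6*(13)^2 - 2*(13)^1 + 5 = (-257049) + (19773) + (1014) + (-26) + (5) = -236283; answer -236283
Step 2: U1 = -236283; r = 21; T(2) = 2*(-22) + 1*(21) = -23; iterating: T(2)=-23, T(3)=-68, T(4)=-159, T(5)=-386, T(6)=-931, T(7)=-2248, T(8)=-5427, T(9)=-13102, T(10)=-31631, T(11)=-76364, T(12)=-184359, T(13)=-445082, T(14)=-1074523, T(15)=-2594128, T(16)=-6262779, T(17)=-15119686, T(18)=-36502151; answer -36502151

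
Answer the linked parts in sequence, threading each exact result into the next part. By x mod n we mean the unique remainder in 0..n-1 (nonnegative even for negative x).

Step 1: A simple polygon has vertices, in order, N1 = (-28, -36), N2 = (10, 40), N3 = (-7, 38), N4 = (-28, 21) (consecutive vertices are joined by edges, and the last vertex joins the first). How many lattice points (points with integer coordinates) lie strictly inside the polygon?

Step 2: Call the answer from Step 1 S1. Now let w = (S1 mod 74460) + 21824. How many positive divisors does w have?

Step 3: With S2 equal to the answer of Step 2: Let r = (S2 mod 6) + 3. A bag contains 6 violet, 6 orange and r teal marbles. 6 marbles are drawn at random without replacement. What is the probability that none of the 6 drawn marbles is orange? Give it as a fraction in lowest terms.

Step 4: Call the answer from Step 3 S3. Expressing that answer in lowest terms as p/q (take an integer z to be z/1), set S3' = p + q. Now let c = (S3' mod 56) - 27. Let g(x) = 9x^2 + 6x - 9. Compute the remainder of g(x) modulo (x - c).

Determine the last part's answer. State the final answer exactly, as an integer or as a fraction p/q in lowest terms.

Step 1: cross terms: (-28*40 - 10*-36)=-760, (10*38 - -7*40)=660, (-7*21 - -28*38)=917, (-28*-36 - -28*21)=1596; twice the area = |2413| = 2413; area = 2413/2; boundary points = 38 + 1 + 1 + 57 = 97; strictly interior points = area - boundary/2 + 1 = 1159; answer 1159
Step 2: S1 = 1159; w = 22983; 22983 = 3 * 47 * 163; number of divisors = (1+1) * (1+1) * (1+1) = 8; answer 8
Step 3: S2 = 8; r = 5; total draws C(17,6) = 12376; favorable C(11,6) = 462; P = 33/884; answer 33/884
Step 4: S3 = 33/884; threaded value p + q = 917; c = -6; remainder = value at the root: 9*(-6)^2 + 6*(-6)^1 - 9 = (324) + (-36) + (-9) = 279; answer 279

279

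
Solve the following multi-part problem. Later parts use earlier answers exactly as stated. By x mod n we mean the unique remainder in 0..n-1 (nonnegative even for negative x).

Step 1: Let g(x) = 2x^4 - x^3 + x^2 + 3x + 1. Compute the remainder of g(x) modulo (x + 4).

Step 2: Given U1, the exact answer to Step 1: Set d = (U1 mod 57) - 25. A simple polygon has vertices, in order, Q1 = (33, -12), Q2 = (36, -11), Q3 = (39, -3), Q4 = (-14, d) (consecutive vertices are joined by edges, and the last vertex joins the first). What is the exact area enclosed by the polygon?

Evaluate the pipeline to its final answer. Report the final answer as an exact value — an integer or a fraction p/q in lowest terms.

216

Step 1: remainder = value at the root: 2*(-4)^4 - 1*(-4)^3 + 1*(-4)^2 + 3*(-4)^1 + 1 = (512) + (64) + (16) + (-12) + (1) = 581; answer 581
Step 2: U1 = 581; d = -14; cross terms: (33*-11 - 36*-12)=69, (36*-3 - 39*-11)=321, (39*-14 - -14*-3)=-588, (-14*-12 - 33*-14)=630; twice the area = |432| = 432; area = 216; answer 216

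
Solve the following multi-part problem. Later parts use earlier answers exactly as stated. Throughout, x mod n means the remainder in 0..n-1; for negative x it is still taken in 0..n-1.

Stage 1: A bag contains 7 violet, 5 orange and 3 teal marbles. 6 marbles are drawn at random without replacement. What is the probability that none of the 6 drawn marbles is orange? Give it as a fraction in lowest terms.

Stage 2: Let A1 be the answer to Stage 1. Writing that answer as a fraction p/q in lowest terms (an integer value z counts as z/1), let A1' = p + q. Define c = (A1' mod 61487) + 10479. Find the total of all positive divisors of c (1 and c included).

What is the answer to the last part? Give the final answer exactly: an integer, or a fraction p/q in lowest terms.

Stage 1: total draws C(15,6) = 5005; favorable C(10,6) = 210; P = 6/143; answer 6/143
Stage 2: A1 = 6/143; threaded value p + q = 149; c = 10628; 10628 = 2^2 * 2657; sigma = (1 + 2 + 4) * (1 + 2657) = 7 * 2658 = 18606; answer 18606

18606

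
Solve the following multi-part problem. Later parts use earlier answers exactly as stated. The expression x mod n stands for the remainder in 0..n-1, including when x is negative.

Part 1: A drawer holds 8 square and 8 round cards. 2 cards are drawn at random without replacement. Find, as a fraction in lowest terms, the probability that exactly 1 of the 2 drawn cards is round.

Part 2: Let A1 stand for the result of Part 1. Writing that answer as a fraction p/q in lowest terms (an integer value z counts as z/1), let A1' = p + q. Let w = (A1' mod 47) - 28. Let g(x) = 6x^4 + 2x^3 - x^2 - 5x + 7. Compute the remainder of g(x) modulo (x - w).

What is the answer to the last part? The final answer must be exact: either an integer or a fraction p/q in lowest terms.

Part 1: total draws C(16,2) = 120; favorable C(8,1)*C(8,1) = 64; P = 8/15; answer 8/15
Part 2: A1 = 8/15; threaded value p + q = 23; w = -5; remainder = value at the root: 6*(-5)^4 + 2*(-5)^3 - 1*(-5)^2 - 5*(-5)^1 + 7 = (3750) + (-250) + (-25) + (25) + (7) = 3507; answer 3507

3507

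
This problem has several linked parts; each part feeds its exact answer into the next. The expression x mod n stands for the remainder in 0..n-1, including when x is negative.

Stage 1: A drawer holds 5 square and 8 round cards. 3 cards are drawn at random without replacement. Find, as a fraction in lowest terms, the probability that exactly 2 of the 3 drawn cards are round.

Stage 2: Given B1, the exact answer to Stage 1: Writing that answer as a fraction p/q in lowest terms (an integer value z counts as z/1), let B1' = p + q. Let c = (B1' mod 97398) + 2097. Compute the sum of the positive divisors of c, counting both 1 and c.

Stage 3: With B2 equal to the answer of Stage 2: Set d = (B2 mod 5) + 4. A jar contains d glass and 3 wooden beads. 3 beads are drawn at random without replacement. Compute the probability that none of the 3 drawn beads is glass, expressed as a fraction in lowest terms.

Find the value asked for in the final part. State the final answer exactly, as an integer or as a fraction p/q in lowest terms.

1/84

Stage 1: total draws C(13,3) = 286; favorable C(8,2)*C(5,1) = 140; P = 70/143; answer 70/143
Stage 2: B1 = 70/143; threaded value p + q = 213; c = 2310; 2310 = 2 * 3 * 5 * 7 * 11; sigma = (1 + 2) * (1 + 3) * (1 + 5) * (1 + 7) * (1 + 11) = 3 * 4 * 6 * 8 * 12 = 6912; answer 6912
Stage 3: B2 = 6912; d = 6; total draws C(9,3) = 84; favorable C(3,3) = 1; P = 1/84; answer 1/84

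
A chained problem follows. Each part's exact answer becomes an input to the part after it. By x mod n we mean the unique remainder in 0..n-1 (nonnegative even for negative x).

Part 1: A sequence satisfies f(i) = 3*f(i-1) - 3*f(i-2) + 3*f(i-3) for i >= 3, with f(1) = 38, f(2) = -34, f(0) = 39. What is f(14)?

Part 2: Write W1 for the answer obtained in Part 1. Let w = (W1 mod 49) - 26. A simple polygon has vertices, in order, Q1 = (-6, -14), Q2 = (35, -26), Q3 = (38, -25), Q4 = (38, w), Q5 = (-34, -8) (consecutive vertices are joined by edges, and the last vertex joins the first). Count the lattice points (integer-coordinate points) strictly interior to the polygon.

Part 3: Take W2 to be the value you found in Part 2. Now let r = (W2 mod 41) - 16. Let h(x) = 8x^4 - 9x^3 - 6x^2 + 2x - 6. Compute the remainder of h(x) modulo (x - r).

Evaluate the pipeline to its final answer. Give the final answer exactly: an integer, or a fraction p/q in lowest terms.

3729

Part 1: f(3) = 3*(-34) - 3*(38) + 3*(39) = -99; iterating: f(3)=-99, f(4)=-81, f(5)=-48, f(6)=-198, f(7)=-693, f(8)=-1629, f(9)=-3402, f(10)=-7398, f(11)=-16875, f(12)=-38637, f(13)=-87480, f(14)=-197154; answer -197154
Part 2: W1 = -197154; w = -4; cross terms: (-6*-26 - 35*-14)=646, (35*-25 - 38*-26)=113, (38*-4 - 38*-25)=798, (38*-8 - -34*-4)=-440, (-34*-14 - -6*-8)=428; twice the area = |1545| = 1545; area = 1545/2; boundary points = 1 + 1 + 21 + 4 + 2 = 29; strictly interior points = area - boundary/2 + 1 = 759; answer 759
Part 3: W2 = 759; r = 5; remainder = value at the root: 8*(5)^4 - 9*(5)^3 - 6*(5)^2 + 2*(5)^1 - 6 = (5000) + (-1125) + (-150) + (10) + (-6) = 3729; answer 3729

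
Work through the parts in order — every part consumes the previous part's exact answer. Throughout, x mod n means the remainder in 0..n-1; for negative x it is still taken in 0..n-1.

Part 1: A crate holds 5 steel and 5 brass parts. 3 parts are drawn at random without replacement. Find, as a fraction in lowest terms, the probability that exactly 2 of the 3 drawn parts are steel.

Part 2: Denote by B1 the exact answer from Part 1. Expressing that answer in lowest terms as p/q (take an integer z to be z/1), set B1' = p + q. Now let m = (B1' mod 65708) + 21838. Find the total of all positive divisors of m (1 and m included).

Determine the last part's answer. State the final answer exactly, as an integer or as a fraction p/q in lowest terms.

Part 1: total draws C(10,3) = 120; favorable C(5,2)*C(5,1) = 50; P = 5/12; answer 5/12
Part 2: B1 = 5/12; threaded value p + q = 17; m = 21855; 21855 = 3 * 5 * 31 * 47; sigma = (1 + 3) * (1 + 5) * (1 + 31) * (1 + 47) = 4 * 6 * 32 * 48 = 36864; answer 36864

36864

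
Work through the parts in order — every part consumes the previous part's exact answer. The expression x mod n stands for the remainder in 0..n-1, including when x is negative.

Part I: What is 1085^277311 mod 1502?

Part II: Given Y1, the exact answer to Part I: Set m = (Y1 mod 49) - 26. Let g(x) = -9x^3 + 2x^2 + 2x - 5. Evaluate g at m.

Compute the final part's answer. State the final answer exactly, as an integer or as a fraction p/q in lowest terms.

-8785

Part I: squarings mod 1502: 1085^1=1085, 1085^2=1159, 1085^4=493, 1085^8=1227, 1085^16=525, 1085^32=759, 1085^64=815, 1085^128=341, 1085^256=627, 1085^512=1107, 1085^1024=1319, 1085^2048=445, 1085^4096=1263, 1085^8192=45, 1085^16384=523, 1085^32768=165, 1085^65536=189, 1085^131072=1175, 1085^262144=287; 1085^277311 = 1085^1 * 1085^2 * 1085^4 * 1085^8 * 1085^16 * 1085^32 * 1085^256 * 1085^512 * 1085^2048 * 1085^4096 * 1085^8192 * 1085^262144 = 575 (mod 1502); answer 575
Part II: Y1 = 575; m = 10; -9*(10)^3 + 2*(10)^2 + 2*(10)^1 - 5 = (-9000) + (200) + (20) + (-5) = -8785; answer -8785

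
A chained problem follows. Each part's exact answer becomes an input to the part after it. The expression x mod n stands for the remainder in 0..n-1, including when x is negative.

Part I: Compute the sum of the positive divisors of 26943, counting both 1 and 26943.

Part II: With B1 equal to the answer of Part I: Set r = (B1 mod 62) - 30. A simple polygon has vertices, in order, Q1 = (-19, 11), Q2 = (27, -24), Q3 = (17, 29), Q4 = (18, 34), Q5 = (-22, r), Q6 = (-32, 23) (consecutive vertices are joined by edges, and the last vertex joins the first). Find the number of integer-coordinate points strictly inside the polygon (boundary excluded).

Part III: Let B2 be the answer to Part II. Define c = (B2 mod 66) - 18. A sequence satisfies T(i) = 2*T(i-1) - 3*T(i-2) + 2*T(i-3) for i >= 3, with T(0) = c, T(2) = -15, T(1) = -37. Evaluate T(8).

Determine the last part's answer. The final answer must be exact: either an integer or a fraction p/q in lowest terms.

Part I: 26943 = 3 * 7 * 1283; sigma = (1 + 3) * (1 + 7) * (1 + 1283) = 4 * 8 * 1284 = 41088; answer 41088
Part II: B1 = 41088; r = 14; cross terms: (-19*-24 - 27*11)=159, (27*29 - 17*-24)=1191, (17*34 - 18*29)=56, (18*14 - -22*34)=1000, (-22*23 - -32*14)=-58, (-32*11 - -19*23)=85; twice the area = |2433| = 2433; area = 2433/2; boundary points = 1 + 1 + 1 + 20 + 1 + 1 = 25; strictly interior points = area - boundary/2 + 1 = 1205; answer 1205
Part III: B2 = 1205; c = -1; T(3) = 2*(-15) - 3*(-37) + 2*(-1) = 79; iterating: T(3)=79, T(4)=129, T(5)=-9, T(6)=-247, T(7)=-209, T(8)=305; answer 305

305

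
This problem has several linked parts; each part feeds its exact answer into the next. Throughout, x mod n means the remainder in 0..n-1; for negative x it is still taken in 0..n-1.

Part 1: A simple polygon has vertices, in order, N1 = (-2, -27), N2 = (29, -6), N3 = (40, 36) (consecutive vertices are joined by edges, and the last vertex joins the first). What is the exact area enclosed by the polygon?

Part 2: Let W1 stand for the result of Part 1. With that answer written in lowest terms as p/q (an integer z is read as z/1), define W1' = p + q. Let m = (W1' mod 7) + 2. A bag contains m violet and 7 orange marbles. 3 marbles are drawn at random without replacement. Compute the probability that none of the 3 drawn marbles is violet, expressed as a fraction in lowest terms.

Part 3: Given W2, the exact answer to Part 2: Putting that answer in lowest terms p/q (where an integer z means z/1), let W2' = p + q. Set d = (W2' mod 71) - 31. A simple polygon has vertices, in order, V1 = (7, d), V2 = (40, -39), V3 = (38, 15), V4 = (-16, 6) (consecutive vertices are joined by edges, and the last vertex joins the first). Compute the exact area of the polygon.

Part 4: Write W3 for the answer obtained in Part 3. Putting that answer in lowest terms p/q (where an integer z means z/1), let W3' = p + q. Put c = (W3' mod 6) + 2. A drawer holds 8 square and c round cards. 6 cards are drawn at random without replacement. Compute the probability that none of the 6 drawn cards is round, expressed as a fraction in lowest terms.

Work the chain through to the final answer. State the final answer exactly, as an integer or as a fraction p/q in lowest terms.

4/715

Part 1: cross terms: (-2*-6 - 29*-27)=795, (29*36 - 40*-6)=1284, (40*-27 - -2*36)=-1008; twice the area = |1071| = 1071; area = 1071/2; answer 1071/2
Part 2: W1 = 1071/2; threaded value p + q = 1073; m = 4; total draws C(11,3) = 165; favorable C(7,3) = 35; P = 7/33; answer 7/33
Part 3: W2 = 7/33; threaded value p + q = 40; d = 9; cross terms: (7*-39 - 40*9)=-633, (40*15 - 38*-39)=2082, (38*6 - -16*15)=468, (-16*9 - 7*6)=-186; twice the area = |1731| = 1731; area = 1731/2; answer 1731/2
Part 4: W3 = 1731/2; threaded value p + q = 1733; c = 7; total draws C(15,6) = 5005; favorable C(8,6) = 28; P = 4/715; answer 4/715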